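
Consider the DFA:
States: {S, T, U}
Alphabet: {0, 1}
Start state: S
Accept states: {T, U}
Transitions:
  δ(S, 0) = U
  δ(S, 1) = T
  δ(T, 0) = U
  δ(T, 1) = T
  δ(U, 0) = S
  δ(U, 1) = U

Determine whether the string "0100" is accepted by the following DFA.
Processing string "0100":
  S --0--> U
  U --1--> U
  U --0--> S
  S --0--> U
Final state: U
Accept states: {T, U}
Yes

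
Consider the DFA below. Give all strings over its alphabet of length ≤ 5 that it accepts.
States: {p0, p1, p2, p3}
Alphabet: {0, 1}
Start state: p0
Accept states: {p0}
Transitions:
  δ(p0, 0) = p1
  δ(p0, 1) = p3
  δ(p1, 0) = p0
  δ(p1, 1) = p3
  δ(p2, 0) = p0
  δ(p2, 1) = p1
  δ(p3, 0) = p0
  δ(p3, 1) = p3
ε, 00, 10, 010, 110, 0000, 0010, 0110, 1000, 1010, 1110, 00010, 00110, 01000, 01010, 01110, 10010, 10110, 11000, 11010, 11110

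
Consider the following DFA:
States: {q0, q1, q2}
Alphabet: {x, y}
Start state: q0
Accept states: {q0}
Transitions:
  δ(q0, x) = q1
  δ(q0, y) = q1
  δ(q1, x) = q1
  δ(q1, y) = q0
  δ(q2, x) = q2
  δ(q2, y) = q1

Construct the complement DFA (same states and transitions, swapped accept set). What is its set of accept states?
Complement accept states = All states \ Original accept states
= {q0, q1, q2} \ {q0}
{q1, q2}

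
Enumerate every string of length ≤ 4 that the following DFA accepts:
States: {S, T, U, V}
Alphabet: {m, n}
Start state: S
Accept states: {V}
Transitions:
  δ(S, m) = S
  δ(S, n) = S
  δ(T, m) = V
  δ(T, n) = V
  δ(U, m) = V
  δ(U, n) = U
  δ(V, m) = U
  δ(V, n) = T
None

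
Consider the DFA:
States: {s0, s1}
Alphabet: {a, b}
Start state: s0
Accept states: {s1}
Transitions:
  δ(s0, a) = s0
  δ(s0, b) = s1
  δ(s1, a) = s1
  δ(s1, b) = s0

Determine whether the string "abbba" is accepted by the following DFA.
Processing string "abbba":
  s0 --a--> s0
  s0 --b--> s1
  s1 --b--> s0
  s0 --b--> s1
  s1 --a--> s1
Final state: s1
Accept states: {s1}
Yes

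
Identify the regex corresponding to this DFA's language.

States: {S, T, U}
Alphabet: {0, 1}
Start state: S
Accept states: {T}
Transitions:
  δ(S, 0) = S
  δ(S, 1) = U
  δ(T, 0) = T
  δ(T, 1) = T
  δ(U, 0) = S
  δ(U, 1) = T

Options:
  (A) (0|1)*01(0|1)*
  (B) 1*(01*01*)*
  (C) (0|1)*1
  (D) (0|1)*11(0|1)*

Check each option against the DFA on short strings; one disagreement eliminates an option:
  (A) (0|1)*01(0|1)*: on '01' the DFA goes S → S → U and rejects (U ∉ Accept), but the regex matches it → eliminate
  (B) 1*(01*01*)*: on ε the DFA stays in S and rejects (S ∉ Accept), but the regex matches it → eliminate
  (C) (0|1)*1: on '1' the DFA goes S → U and rejects (U ∉ Accept), but the regex matches it → eliminate
  (D) (0|1)*11(0|1)*: agrees with the DFA on every string of length ≤ 6
Only (D) is consistent with the DFA.
(D) (0|1)*11(0|1)*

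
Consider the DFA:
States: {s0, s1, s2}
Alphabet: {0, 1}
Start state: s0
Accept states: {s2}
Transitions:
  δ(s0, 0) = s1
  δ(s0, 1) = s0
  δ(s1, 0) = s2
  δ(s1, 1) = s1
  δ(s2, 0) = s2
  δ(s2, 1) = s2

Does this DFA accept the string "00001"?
Processing string "00001":
  s0 --0--> s1
  s1 --0--> s2
  s2 --0--> s2
  s2 --0--> s2
  s2 --1--> s2
Final state: s2
Accept states: {s2}
Yes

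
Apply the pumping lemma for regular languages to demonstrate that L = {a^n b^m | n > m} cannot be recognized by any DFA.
Assume L is regular with pumping length p. Idea: pumping down the a-block drops the a-count to at most the b-count.
Choose s = a^(p+1) b^p ∈ L (|s| = 2p+1 ≥ p). By the pumping lemma, s = xyz with |xy| ≤ p, |y| > 0, so y = a^k with k ≥ 1. Take i = 0: xz = a^(p+1−k) b^p. Since k ≥ 1, p+1−k ≤ p, so the number of a's is no longer strictly greater than the number of b's, hence xz ∉ L.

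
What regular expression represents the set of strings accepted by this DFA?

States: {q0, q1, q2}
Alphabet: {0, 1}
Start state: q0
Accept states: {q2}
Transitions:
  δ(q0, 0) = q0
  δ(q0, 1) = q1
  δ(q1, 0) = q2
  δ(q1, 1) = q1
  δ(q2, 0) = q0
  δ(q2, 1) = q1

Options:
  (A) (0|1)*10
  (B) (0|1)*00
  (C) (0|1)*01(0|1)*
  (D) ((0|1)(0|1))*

Check each option against the DFA on short strings; one disagreement eliminates an option:
  (A) (0|1)*10: agrees with the DFA on every string of length ≤ 6
  (B) (0|1)*00: on '00' the DFA goes q0 → q0 → q0 and rejects (q0 ∉ Accept), but the regex matches it → eliminate
  (C) (0|1)*01(0|1)*: on '01' the DFA goes q0 → q0 → q1 and rejects (q1 ∉ Accept), but the regex matches it → eliminate
  (D) ((0|1)(0|1))*: on ε the DFA stays in q0 and rejects (q0 ∉ Accept), but the regex matches it → eliminate
Only (A) is consistent with the DFA.
(A) (0|1)*10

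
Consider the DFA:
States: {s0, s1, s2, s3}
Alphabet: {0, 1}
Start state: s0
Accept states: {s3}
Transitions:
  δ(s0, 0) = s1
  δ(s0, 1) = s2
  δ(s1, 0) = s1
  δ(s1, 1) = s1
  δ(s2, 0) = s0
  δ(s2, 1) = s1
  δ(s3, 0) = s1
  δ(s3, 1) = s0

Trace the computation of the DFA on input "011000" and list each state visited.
read '0': s0 → s1
  read '1': s1 → s1
  read '1': s1 → s1
  read '0': s1 → s1
  read '0': s1 → s1
  read '0': s1 → s1
s0 -> s1 -> s1 -> s1 -> s1 -> s1 -> s1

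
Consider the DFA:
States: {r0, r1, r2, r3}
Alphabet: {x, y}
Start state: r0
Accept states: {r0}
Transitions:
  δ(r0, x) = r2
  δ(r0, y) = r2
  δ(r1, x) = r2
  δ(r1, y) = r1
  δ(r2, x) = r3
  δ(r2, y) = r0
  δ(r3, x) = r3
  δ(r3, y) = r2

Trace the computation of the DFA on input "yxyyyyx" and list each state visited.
read 'y': r0 → r2
  read 'x': r2 → r3
  read 'y': r3 → r2
  read 'y': r2 → r0
  read 'y': r0 → r2
  read 'y': r2 → r0
  read 'x': r0 → r2
r0 -> r2 -> r3 -> r2 -> r0 -> r2 -> r0 -> r2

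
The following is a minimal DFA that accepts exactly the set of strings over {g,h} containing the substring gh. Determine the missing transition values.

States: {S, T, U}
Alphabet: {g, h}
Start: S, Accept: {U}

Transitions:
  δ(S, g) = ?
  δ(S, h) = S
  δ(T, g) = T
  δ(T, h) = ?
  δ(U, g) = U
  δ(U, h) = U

From the language and accept set, identify what each state tracks — S: no g seen yet; T: seen a g, waiting for h; U: substring gh seen.
Each missing δ(q, a) is the state matching the new tracked value after reading a.
δ(S, g) = T; δ(T, h) = U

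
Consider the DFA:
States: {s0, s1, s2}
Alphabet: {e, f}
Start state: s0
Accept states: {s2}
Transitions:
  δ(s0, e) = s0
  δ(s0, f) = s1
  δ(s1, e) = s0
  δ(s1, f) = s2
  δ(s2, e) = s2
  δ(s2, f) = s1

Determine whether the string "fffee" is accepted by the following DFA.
Processing string "fffee":
  s0 --f--> s1
  s1 --f--> s2
  s2 --f--> s1
  s1 --e--> s0
  s0 --e--> s0
Final state: s0
Accept states: {s2}
No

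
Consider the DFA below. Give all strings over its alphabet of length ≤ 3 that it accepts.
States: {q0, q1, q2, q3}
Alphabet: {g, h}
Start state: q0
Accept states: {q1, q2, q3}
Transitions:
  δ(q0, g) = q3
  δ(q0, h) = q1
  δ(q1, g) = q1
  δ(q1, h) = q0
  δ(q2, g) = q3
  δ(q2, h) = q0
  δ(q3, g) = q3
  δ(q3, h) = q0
g, h, gg, hg, ggg, ghg, ghh, hgg, hhg, hhh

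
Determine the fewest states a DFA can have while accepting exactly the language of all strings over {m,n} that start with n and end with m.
By Myhill–Nerode, count the distinguishable equivalence classes: four classes — empty / starts-n-ends-n / starts-n-ends-m / starts-m (dead).
4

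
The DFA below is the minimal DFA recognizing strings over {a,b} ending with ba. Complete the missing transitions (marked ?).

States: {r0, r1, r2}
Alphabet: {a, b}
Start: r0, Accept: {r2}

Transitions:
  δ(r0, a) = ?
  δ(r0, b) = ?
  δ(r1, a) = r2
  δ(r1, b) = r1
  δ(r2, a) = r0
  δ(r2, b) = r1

From the language and accept set, identify what each state tracks — r0: no suffix match; r1: one trailing b; r2: suffix is ba.
Each missing δ(q, a) is the state matching the new tracked value after reading a.
δ(r0, a) = r0; δ(r0, b) = r1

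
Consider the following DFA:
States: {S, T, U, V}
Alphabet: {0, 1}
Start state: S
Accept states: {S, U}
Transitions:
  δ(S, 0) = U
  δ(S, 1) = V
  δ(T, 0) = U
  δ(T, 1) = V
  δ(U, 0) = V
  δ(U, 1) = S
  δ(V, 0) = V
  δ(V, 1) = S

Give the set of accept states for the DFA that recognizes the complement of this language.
Complement accept states = All states \ Original accept states
= {S, T, U, V} \ {S, U}
{T, V}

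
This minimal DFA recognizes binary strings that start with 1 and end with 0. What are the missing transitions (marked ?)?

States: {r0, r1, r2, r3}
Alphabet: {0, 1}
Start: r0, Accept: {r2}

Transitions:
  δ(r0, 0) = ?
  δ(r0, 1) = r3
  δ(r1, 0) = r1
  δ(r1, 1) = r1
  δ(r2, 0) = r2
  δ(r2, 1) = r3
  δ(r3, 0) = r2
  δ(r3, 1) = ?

From the language and accept set, identify what each state tracks — r0: no input read; r1: started with 0 (dead); r2: started with 1, last symbol 0; r3: started with 1, last symbol 1.
Each missing δ(q, a) is the state matching the new tracked value after reading a.
δ(r0, 0) = r1; δ(r3, 1) = r3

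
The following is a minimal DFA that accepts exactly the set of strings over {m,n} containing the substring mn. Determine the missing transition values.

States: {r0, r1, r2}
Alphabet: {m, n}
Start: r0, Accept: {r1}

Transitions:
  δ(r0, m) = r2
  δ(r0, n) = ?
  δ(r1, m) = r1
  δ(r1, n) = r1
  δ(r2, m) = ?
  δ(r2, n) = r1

From the language and accept set, identify what each state tracks — r0: no m seen yet; r1: substring mn seen; r2: seen a m, waiting for n.
Each missing δ(q, a) is the state matching the new tracked value after reading a.
δ(r0, n) = r0; δ(r2, m) = r2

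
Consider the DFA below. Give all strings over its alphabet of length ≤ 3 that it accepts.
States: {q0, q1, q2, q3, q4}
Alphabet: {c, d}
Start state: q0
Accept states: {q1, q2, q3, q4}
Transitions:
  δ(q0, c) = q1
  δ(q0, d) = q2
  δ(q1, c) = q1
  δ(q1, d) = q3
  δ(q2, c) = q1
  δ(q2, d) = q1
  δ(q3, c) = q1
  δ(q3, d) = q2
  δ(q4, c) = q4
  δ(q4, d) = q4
c, d, cc, cd, dc, dd, ccc, ccd, cdc, cdd, dcc, dcd, ddc, ddd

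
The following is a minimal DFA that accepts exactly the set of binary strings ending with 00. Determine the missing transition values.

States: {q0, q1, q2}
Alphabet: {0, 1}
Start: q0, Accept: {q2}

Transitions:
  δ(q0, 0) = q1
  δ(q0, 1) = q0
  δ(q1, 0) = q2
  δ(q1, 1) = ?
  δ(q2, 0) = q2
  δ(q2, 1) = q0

From the language and accept set, identify what each state tracks — q0: last symbol not 0; q1: one trailing 0; q2: two trailing 0's.
Each missing δ(q, a) is the state matching the new tracked value after reading a.
δ(q1, 1) = q0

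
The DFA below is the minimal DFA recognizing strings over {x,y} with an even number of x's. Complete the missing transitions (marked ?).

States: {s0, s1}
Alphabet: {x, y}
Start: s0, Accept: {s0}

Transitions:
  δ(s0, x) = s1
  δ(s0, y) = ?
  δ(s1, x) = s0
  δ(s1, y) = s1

From the language and accept set, identify what each state tracks — s0: even number of x's so far; s1: odd number of x's so far.
Each missing δ(q, a) is the state matching the new tracked value after reading a.
δ(s0, y) = s0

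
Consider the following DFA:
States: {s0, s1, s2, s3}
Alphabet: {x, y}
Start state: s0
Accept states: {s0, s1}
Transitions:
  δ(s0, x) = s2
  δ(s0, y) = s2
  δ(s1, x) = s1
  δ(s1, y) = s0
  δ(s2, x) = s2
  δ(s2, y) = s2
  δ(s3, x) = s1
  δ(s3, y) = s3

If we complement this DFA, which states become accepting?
Complement accept states = All states \ Original accept states
= {s0, s1, s2, s3} \ {s0, s1}
{s2, s3}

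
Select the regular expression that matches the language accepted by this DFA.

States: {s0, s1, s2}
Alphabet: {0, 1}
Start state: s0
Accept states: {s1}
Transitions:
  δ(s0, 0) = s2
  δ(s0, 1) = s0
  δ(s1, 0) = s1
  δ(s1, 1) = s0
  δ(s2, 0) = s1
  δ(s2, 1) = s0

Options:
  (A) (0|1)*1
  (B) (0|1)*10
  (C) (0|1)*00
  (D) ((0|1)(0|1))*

Check each option against the DFA on short strings; one disagreement eliminates an option:
  (A) (0|1)*1: on '1' the DFA goes s0 → s0 and rejects (s0 ∉ Accept), but the regex matches it → eliminate
  (B) (0|1)*10: on '00' the DFA goes s0 → s2 → s1 and accepts (s1 ∈ Accept), but the regex does not match it → eliminate
  (C) (0|1)*00: agrees with the DFA on every string of length ≤ 6
  (D) ((0|1)(0|1))*: on ε the DFA stays in s0 and rejects (s0 ∉ Accept), but the regex matches it → eliminate
Only (C) is consistent with the DFA.
(C) (0|1)*00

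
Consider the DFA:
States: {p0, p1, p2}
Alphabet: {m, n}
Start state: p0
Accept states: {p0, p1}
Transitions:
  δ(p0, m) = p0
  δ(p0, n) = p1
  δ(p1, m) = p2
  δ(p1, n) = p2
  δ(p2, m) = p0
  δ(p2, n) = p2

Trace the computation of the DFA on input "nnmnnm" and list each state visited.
read 'n': p0 → p1
  read 'n': p1 → p2
  read 'm': p2 → p0
  read 'n': p0 → p1
  read 'n': p1 → p2
  read 'm': p2 → p0
p0 -> p1 -> p2 -> p0 -> p1 -> p2 -> p0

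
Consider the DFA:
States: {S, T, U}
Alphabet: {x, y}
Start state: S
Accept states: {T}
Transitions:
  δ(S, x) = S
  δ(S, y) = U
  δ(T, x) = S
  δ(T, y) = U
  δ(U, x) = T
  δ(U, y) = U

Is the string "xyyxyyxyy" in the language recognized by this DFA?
Processing string "xyyxyyxyy":
  S --x--> S
  S --y--> U
  U --y--> U
  U --x--> T
  T --y--> U
  U --y--> U
  U --x--> T
  T --y--> U
  U --y--> U
Final state: U
Accept states: {T}
No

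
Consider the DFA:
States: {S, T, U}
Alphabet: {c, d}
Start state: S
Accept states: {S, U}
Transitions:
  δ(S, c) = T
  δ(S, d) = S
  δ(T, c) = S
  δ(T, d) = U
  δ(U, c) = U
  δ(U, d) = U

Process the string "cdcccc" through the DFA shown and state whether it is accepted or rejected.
Processing string "cdcccc":
  S --c--> T
  T --d--> U
  U --c--> U
  U --c--> U
  U --c--> U
  U --c--> U
Final state: U
Accept states: {S, U}
Yes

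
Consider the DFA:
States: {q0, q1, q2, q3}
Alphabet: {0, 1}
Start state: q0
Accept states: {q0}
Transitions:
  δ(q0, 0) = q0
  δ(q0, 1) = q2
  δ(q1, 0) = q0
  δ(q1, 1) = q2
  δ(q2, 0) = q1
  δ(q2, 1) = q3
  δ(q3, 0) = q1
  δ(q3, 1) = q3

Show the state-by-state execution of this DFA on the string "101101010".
read '1': q0 → q2
  read '0': q2 → q1
  read '1': q1 → q2
  read '1': q2 → q3
  read '0': q3 → q1
  read '1': q1 → q2
  read '0': q2 → q1
  read '1': q1 → q2
  read '0': q2 → q1
q0 -> q2 -> q1 -> q2 -> q3 -> q1 -> q2 -> q1 -> q2 -> q1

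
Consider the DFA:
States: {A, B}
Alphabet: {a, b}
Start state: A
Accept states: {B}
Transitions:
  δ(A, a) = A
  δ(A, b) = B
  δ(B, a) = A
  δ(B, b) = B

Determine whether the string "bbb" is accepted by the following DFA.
Processing string "bbb":
  A --b--> B
  B --b--> B
  B --b--> B
Final state: B
Accept states: {B}
Yes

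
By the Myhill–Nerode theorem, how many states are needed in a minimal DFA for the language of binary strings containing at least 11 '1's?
By Myhill–Nerode, count the distinguishable equivalence classes: 12 classes — having seen 0, 1, …, 10, or ≥11 copies of '1'; any two classes i < j (j ≤ 11) are distinguished by the string 1^(11−j), which takes class j to 11 copies (accepted) but leaves class i below 11 (rejected).
12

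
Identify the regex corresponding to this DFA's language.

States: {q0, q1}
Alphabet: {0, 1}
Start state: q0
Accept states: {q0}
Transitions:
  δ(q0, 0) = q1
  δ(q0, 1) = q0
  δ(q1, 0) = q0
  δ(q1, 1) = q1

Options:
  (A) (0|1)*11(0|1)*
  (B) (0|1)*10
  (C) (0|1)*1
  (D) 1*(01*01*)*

Check each option against the DFA on short strings; one disagreement eliminates an option:
  (A) (0|1)*11(0|1)*: on ε the DFA stays in q0 and accepts (q0 ∈ Accept), but the regex does not match it → eliminate
  (B) (0|1)*10: on ε the DFA stays in q0 and accepts (q0 ∈ Accept), but the regex does not match it → eliminate
  (C) (0|1)*1: on ε the DFA stays in q0 and accepts (q0 ∈ Accept), but the regex does not match it → eliminate
  (D) 1*(01*01*)*: agrees with the DFA on every string of length ≤ 6
Only (D) is consistent with the DFA.
(D) 1*(01*01*)*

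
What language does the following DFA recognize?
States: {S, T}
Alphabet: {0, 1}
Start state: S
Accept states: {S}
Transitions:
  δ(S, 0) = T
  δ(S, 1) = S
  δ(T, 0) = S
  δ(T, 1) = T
Testing a few strings:
  '10' → reject
  '00' → accept
  '0' → reject
  '111' → accept
State roles: S=even number of 0's so far; T=odd number of 0's so far
All binary strings with an even number of 0's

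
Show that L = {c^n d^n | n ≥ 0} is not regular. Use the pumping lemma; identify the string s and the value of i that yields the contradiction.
Assume L is regular with pumping length p. Idea: pumping the c-block changes the count balance.
Choose s = c^p d^p (length 2p ≥ p). By the pumping lemma, s = xyz with |xy| ≤ p, |y| > 0. So y = c^k for some k > 0 (since xy is entirely within the c's). Pumping gives xy²z = c^(p+k) d^p, which is not in L since p+k ≠ p.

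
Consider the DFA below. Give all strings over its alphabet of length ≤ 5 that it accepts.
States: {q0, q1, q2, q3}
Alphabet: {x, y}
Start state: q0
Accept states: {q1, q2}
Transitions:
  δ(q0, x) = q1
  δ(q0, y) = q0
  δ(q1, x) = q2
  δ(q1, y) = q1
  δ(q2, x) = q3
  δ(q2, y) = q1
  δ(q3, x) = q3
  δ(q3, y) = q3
x, xx, xy, yx, xxy, xyx, xyy, yxx, yxy, yyx, xxyx, xxyy, xyxy, xyyx, xyyy, yxxy, yxyx, yxyy, yyxx, yyxy, yyyx, xxyxy, xxyyx, xxyyy, xyxyx, xyxyy, xyyxy, xyyyx, xyyyy, yxxyx, yxxyy, yxyxy, yxyyx, yxyyy, yyxxy, yyxyx, yyxyy, yyyxx, yyyxy, yyyyx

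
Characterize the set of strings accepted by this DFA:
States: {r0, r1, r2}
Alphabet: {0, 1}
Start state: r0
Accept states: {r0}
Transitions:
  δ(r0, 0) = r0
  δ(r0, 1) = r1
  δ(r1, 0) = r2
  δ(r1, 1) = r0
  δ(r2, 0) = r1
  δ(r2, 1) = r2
Testing a few strings:
  '0' → accept
  '10' → reject
  '100' → reject
  '111' → reject
State roles: r0=value ≡ 0 (mod 3); r1=value ≡ 1 (mod 3); r2=value ≡ 2 (mod 3)
All binary strings representing a multiple of 3 (read in base 2; leading zeros allowed and ε counts as 0)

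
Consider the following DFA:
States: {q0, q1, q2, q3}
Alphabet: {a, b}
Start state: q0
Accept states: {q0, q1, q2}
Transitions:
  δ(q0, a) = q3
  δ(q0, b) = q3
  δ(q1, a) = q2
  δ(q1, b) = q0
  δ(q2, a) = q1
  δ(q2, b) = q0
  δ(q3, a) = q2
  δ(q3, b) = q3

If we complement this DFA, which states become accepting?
Complement accept states = All states \ Original accept states
= {q0, q1, q2, q3} \ {q0, q1, q2}
{q3}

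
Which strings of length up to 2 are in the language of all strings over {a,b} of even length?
ε, aa, ab, ba, bb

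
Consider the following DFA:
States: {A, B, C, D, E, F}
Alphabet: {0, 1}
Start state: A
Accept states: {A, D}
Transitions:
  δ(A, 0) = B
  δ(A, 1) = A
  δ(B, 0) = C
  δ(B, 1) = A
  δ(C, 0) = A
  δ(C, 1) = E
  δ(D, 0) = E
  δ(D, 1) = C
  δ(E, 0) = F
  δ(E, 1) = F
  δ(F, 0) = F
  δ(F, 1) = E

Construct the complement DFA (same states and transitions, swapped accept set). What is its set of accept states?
Complement accept states = All states \ Original accept states
= {A, B, C, D, E, F} \ {A, D}
{B, C, E, F}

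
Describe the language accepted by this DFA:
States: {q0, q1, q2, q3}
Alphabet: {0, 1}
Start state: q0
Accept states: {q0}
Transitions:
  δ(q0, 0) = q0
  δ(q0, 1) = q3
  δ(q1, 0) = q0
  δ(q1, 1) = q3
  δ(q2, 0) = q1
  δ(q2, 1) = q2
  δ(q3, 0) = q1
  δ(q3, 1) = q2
Testing a few strings:
  '010' → reject
  '0' → accept
  '00' → accept
  '11' → reject
State roles: q0=value ≡ 0 (mod 4); q1=value ≡ 2 (mod 4); q2=value ≡ 3 (mod 4); q3=value ≡ 1 (mod 4)
All binary strings representing a multiple of 4 (read in base 2; leading zeros allowed and ε counts as 0)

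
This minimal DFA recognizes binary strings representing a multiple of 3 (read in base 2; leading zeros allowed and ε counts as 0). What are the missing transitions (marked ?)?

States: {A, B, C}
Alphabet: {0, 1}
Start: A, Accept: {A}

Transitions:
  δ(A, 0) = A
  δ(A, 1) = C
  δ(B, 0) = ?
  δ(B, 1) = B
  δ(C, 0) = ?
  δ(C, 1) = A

From the language and accept set, identify what each state tracks — A: value ≡ 0 (mod 3); B: value ≡ 2 (mod 3); C: value ≡ 1 (mod 3).
Each missing δ(q, a) is the state matching the new tracked value after reading a.
δ(B, 0) = C; δ(C, 0) = B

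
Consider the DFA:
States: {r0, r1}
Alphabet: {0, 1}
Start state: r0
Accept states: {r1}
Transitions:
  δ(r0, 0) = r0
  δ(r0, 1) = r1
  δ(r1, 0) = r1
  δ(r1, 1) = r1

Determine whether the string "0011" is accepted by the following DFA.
Processing string "0011":
  r0 --0--> r0
  r0 --0--> r0
  r0 --1--> r1
  r1 --1--> r1
Final state: r1
Accept states: {r1}
Yes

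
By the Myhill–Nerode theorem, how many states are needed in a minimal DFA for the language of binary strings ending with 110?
By Myhill–Nerode, count the distinguishable equivalence classes: 4 classes — one per longest suffix of the input that is a prefix of '110' (lengths 0 through 3); only the length-3 class is accepting.
4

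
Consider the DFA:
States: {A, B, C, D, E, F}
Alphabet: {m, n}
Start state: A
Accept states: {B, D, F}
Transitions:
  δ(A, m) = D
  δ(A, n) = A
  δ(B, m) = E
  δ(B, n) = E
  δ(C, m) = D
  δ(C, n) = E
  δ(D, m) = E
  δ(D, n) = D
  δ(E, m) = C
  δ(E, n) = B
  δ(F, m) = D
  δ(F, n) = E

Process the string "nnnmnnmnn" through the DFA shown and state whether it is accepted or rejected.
Processing string "nnnmnnmnn":
  A --n--> A
  A --n--> A
  A --n--> A
  A --m--> D
  D --n--> D
  D --n--> D
  D --m--> E
  E --n--> B
  B --n--> E
Final state: E
Accept states: {B, D, F}
No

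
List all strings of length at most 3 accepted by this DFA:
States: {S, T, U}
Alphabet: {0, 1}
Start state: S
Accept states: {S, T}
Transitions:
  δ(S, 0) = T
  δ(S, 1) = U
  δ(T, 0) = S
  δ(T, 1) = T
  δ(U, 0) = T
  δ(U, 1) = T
ε, 0, 00, 01, 10, 11, 000, 010, 011, 100, 101, 110, 111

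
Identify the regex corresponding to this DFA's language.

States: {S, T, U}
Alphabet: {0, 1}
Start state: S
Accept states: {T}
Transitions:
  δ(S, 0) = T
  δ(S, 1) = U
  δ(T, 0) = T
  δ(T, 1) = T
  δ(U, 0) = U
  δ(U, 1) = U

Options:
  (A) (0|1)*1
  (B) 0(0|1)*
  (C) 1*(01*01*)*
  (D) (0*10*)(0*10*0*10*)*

Check each option against the DFA on short strings; one disagreement eliminates an option:
  (A) (0|1)*1: on '0' the DFA goes S → T and accepts (T ∈ Accept), but the regex does not match it → eliminate
  (B) 0(0|1)*: agrees with the DFA on every string of length ≤ 6
  (C) 1*(01*01*)*: on ε the DFA stays in S and rejects (S ∉ Accept), but the regex matches it → eliminate
  (D) (0*10*)(0*10*0*10*)*: on '0' the DFA goes S → T and accepts (T ∈ Accept), but the regex does not match it → eliminate
Only (B) is consistent with the DFA.
(B) 0(0|1)*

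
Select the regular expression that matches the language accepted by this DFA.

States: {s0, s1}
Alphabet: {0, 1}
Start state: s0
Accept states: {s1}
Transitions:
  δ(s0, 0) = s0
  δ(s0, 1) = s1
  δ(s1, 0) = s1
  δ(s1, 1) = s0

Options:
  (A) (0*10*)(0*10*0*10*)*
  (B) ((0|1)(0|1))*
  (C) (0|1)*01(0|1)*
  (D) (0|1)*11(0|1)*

Check each option against the DFA on short strings; one disagreement eliminates an option:
  (A) (0*10*)(0*10*0*10*)*: agrees with the DFA on every string of length ≤ 6
  (B) ((0|1)(0|1))*: on ε the DFA stays in s0 and rejects (s0 ∉ Accept), but the regex matches it → eliminate
  (C) (0|1)*01(0|1)*: on '1' the DFA goes s0 → s1 and accepts (s1 ∈ Accept), but the regex does not match it → eliminate
  (D) (0|1)*11(0|1)*: on '1' the DFA goes s0 → s1 and accepts (s1 ∈ Accept), but the regex does not match it → eliminate
Only (A) is consistent with the DFA.
(A) (0*10*)(0*10*0*10*)*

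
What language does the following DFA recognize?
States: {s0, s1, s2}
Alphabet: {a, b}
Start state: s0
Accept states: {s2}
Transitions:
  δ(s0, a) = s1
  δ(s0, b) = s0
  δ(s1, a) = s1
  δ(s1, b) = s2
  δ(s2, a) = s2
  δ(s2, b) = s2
Testing a few strings:
  'ab' → accept
  'aaab' → accept
  'b' → reject
  'aaa' → reject
State roles: s0=no a seen yet; s1=seen a a, waiting for b; s2=substring ab seen
All strings over {a,b} containing the substring ab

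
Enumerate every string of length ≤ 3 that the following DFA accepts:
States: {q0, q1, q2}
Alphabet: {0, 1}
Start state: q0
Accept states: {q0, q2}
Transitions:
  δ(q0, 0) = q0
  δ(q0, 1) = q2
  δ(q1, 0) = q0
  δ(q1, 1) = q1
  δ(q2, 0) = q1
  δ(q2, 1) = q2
ε, 0, 1, 00, 01, 11, 000, 001, 011, 100, 111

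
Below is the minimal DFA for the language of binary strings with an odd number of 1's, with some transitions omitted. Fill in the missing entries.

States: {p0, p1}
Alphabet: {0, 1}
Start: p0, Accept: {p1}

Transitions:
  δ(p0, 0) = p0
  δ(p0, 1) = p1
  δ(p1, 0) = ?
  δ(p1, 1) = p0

From the language and accept set, identify what each state tracks — p0: even number of 1's so far; p1: odd number of 1's so far.
Each missing δ(q, a) is the state matching the new tracked value after reading a.
δ(p1, 0) = p1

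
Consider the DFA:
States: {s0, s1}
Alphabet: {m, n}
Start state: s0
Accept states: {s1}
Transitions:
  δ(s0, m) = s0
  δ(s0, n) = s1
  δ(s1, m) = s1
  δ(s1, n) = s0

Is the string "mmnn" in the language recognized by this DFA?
Processing string "mmnn":
  s0 --m--> s0
  s0 --m--> s0
  s0 --n--> s1
  s1 --n--> s0
Final state: s0
Accept states: {s1}
No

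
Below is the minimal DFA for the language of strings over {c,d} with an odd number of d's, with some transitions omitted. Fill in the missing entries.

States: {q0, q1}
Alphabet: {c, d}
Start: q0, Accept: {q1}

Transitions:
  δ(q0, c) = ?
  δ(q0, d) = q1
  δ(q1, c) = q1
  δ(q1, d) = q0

From the language and accept set, identify what each state tracks — q0: even number of d's so far; q1: odd number of d's so far.
Each missing δ(q, a) is the state matching the new tracked value after reading a.
δ(q0, c) = q0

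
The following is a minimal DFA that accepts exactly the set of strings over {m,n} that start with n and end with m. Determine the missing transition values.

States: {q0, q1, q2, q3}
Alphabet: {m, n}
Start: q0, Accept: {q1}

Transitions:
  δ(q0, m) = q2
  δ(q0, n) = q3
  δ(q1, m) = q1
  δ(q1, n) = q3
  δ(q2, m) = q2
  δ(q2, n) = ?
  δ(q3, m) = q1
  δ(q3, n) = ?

From the language and accept set, identify what each state tracks — q0: no input read; q1: started with n, last symbol m; q2: started with m (dead); q3: started with n, last symbol n.
Each missing δ(q, a) is the state matching the new tracked value after reading a.
δ(q2, n) = q2; δ(q3, n) = q3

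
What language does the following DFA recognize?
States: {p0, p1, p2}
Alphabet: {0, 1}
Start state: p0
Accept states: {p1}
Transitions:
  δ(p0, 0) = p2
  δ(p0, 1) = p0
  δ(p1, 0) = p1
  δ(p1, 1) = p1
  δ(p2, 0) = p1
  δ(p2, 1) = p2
Testing a few strings:
  '10' → reject
  '0000' → accept
  '1' → reject
  '0010' → accept
State roles: p0=zero 0's seen; p1=≥ two 0's seen; p2=one 0 seen
All binary strings containing at least two 0's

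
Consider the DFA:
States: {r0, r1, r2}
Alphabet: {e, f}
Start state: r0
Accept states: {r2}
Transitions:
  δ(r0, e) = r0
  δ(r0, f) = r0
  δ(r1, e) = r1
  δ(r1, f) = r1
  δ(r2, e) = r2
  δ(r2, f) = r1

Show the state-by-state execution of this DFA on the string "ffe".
read 'f': r0 → r0
  read 'f': r0 → r0
  read 'e': r0 → r0
r0 -> r0 -> r0 -> r0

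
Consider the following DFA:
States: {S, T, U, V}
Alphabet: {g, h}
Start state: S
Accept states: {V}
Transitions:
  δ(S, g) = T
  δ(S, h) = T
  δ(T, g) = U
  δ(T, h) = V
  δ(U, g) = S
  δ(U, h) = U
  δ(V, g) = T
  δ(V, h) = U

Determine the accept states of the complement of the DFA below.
Complement accept states = All states \ Original accept states
= {S, T, U, V} \ {V}
{S, T, U}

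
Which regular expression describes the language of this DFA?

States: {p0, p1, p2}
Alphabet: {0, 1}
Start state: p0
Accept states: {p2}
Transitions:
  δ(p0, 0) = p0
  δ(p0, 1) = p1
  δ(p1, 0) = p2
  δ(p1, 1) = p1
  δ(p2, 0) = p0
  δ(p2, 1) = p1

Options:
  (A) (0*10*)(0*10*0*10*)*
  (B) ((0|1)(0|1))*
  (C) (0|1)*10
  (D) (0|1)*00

Check each option against the DFA on short strings; one disagreement eliminates an option:
  (A) (0*10*)(0*10*0*10*)*: on '1' the DFA goes p0 → p1 and rejects (p1 ∉ Accept), but the regex matches it → eliminate
  (B) ((0|1)(0|1))*: on ε the DFA stays in p0 and rejects (p0 ∉ Accept), but the regex matches it → eliminate
  (C) (0|1)*10: agrees with the DFA on every string of length ≤ 6
  (D) (0|1)*00: on '00' the DFA goes p0 → p0 → p0 and rejects (p0 ∉ Accept), but the regex matches it → eliminate
Only (C) is consistent with the DFA.
(C) (0|1)*10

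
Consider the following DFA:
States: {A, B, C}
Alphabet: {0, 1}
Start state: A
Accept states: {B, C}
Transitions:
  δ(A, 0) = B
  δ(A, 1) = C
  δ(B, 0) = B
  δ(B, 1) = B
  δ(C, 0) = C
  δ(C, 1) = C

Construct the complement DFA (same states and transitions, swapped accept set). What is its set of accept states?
Complement accept states = All states \ Original accept states
= {A, B, C} \ {B, C}
{A}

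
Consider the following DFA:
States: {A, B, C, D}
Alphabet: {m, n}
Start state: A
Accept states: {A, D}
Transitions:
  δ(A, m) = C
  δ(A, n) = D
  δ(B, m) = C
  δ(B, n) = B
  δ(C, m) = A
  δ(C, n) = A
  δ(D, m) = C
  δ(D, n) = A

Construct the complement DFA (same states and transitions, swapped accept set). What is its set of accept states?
Complement accept states = All states \ Original accept states
= {A, B, C, D} \ {A, D}
{B, C}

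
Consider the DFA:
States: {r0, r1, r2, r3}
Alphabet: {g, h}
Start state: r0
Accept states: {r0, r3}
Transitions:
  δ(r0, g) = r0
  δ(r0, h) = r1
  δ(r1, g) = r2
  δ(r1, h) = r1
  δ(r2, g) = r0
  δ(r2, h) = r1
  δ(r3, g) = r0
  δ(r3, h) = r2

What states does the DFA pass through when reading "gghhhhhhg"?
read 'g': r0 → r0
  read 'g': r0 → r0
  read 'h': r0 → r1
  read 'h': r1 → r1
  read 'h': r1 → r1
  read 'h': r1 → r1
  read 'h': r1 → r1
  read 'h': r1 → r1
  read 'g': r1 → r2
r0 -> r0 -> r0 -> r1 -> r1 -> r1 -> r1 -> r1 -> r1 -> r2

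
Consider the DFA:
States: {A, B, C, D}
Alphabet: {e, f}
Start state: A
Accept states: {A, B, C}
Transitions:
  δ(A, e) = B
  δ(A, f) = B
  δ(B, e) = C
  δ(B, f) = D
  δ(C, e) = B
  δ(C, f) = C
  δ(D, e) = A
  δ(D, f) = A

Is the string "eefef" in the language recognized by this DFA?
Processing string "eefef":
  A --e--> B
  B --e--> C
  C --f--> C
  C --e--> B
  B --f--> D
Final state: D
Accept states: {A, B, C}
No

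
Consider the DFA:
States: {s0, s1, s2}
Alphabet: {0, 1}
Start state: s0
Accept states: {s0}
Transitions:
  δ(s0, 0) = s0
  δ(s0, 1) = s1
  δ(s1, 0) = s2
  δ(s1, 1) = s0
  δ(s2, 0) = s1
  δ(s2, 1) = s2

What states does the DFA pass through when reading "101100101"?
read '1': s0 → s1
  read '0': s1 → s2
  read '1': s2 → s2
  read '1': s2 → s2
  read '0': s2 → s1
  read '0': s1 → s2
  read '1': s2 → s2
  read '0': s2 → s1
  read '1': s1 → s0
s0 -> s1 -> s2 -> s2 -> s2 -> s1 -> s2 -> s2 -> s1 -> s0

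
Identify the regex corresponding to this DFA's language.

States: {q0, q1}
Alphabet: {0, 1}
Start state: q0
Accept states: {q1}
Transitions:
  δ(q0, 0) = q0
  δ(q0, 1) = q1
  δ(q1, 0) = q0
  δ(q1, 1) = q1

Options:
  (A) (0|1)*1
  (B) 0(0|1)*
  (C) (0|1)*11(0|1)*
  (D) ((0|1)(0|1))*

Check each option against the DFA on short strings; one disagreement eliminates an option:
  (A) (0|1)*1: agrees with the DFA on every string of length ≤ 6
  (B) 0(0|1)*: on '0' the DFA goes q0 → q0 and rejects (q0 ∉ Accept), but the regex matches it → eliminate
  (C) (0|1)*11(0|1)*: on '1' the DFA goes q0 → q1 and accepts (q1 ∈ Accept), but the regex does not match it → eliminate
  (D) ((0|1)(0|1))*: on ε the DFA stays in q0 and rejects (q0 ∉ Accept), but the regex matches it → eliminate
Only (A) is consistent with the DFA.
(A) (0|1)*1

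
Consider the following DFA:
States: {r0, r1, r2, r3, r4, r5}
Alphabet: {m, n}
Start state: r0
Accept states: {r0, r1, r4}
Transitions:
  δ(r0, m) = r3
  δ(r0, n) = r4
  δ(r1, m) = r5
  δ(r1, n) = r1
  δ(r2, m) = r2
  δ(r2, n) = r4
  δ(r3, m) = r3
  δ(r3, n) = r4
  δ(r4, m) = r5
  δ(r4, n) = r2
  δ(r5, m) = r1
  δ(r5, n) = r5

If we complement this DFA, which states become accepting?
Complement accept states = All states \ Original accept states
= {r0, r1, r2, r3, r4, r5} \ {r0, r1, r4}
{r2, r3, r5}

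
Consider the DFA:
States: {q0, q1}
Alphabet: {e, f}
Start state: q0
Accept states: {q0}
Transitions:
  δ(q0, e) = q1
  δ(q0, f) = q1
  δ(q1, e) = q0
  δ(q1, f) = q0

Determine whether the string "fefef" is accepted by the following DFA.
Processing string "fefef":
  q0 --f--> q1
  q1 --e--> q0
  q0 --f--> q1
  q1 --e--> q0
  q0 --f--> q1
Final state: q1
Accept states: {q0}
No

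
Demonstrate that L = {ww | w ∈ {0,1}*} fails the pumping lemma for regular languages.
Assume L is regular with pumping length p. Idea: pumping the leading 0-block breaks the equality of the two halves.
Choose s = 0^p 1 0^p 1 ∈ L (with w = 0^p 1). |s| = 2p+2 ≥ p. By the pumping lemma, s = xyz with |xy| ≤ p, |y| > 0, so y = 0^k with k ≥ 1, in the first 0-block. Then xy²z = 0^(p+k) 1 0^p 1, of length 2p+2+k. If k is odd this length is odd, so it cannot be of the form ww. If k is even, each half has length p+1+k/2 ≤ p+k, so the first half lies entirely inside the leading 0-block and contains no 1, while the second half ends in 1; the halves differ. Either way xy²z ∉ L.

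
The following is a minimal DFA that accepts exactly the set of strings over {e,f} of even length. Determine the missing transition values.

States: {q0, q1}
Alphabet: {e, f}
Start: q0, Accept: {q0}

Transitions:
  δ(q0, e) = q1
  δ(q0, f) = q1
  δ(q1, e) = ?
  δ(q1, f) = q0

From the language and accept set, identify what each state tracks — q0: even length so far; q1: odd length so far.
Each missing δ(q, a) is the state matching the new tracked value after reading a.
δ(q1, e) = q0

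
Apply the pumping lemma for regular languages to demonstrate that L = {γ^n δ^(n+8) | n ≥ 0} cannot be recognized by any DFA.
Assume L is regular with pumping length p. Idea: pumping the γ-block breaks the fixed offset of 8.
Choose s = γ^p δ^(p+8) ∈ L. By the pumping lemma, s = xyz with |xy| ≤ p, |y| > 0, so y = γ^k with k ≥ 1. Then xy²z = γ^(p+k) δ^(p+8). For this to be in L we would need p+8 = (p+k)+8, i.e. k = 0, contradicting k ≥ 1. So xy²z ∉ L.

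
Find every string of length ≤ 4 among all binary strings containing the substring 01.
01, 001, 010, 011, 101, 0001, 0010, 0011, 0100, 0101, 0110, 0111, 1001, 1010, 1011, 1101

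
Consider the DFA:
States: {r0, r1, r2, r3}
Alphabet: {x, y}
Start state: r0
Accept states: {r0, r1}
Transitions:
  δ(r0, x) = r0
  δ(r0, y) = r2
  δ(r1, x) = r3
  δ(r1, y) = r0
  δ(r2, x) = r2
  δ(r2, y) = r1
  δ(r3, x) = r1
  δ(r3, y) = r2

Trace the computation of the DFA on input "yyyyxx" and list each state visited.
read 'y': r0 → r2
  read 'y': r2 → r1
  read 'y': r1 → r0
  read 'y': r0 → r2
  read 'x': r2 → r2
  read 'x': r2 → r2
r0 -> r2 -> r1 -> r0 -> r2 -> r2 -> r2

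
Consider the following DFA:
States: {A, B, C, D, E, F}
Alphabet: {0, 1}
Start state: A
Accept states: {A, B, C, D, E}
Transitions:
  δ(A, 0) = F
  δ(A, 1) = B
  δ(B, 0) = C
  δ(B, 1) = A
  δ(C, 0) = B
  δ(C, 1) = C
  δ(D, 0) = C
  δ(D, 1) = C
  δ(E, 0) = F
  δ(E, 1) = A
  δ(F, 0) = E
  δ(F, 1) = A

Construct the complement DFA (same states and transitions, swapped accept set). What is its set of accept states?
Complement accept states = All states \ Original accept states
= {A, B, C, D, E, F} \ {A, B, C, D, E}
{F}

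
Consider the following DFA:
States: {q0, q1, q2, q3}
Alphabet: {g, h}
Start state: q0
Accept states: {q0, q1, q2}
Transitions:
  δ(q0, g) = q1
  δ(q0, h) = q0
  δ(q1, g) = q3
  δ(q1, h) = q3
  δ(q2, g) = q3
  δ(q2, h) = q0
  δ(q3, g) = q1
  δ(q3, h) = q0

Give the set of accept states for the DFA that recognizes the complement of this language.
Complement accept states = All states \ Original accept states
= {q0, q1, q2, q3} \ {q0, q1, q2}
{q3}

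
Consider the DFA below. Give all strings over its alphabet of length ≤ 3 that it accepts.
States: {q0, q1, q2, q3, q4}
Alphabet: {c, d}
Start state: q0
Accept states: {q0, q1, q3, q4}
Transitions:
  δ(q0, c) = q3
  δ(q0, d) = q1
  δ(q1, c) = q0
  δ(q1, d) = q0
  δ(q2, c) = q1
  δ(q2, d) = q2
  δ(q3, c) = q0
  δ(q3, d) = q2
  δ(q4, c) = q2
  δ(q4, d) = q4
ε, c, d, cc, dc, dd, ccc, ccd, cdc, dcc, dcd, ddc, ddd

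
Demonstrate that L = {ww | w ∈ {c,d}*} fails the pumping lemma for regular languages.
Assume L is regular with pumping length p. Idea: pumping the leading c-block breaks the equality of the two halves.
Choose s = c^p d c^p d ∈ L (with w = c^p d). |s| = 2p+2 ≥ p. By the pumping lemma, s = xyz with |xy| ≤ p, |y| > 0, so y = c^k with k ≥ 1, in the first c-block. Then xy²z = c^(p+k) d c^p d, of length 2p+2+k. If k is odd this length is odd, so it cannot be of the form ww. If k is even, each half has length p+1+k/2 ≤ p+k, so the first half lies entirely inside the leading c-block and contains no d, while the second half ends in d; the halves differ. Either way xy²z ∉ L.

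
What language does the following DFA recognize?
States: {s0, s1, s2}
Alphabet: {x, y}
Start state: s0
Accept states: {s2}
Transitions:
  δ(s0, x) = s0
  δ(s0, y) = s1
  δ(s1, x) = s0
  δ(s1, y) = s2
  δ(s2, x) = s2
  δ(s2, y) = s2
Testing a few strings:
  'x' → reject
  'xxy' → reject
  'xxx' → reject
  'yy' → accept
State roles: s0=no progress toward yy; s1=one trailing y; s2=substring yy seen
All strings over {x,y} containing the substring yy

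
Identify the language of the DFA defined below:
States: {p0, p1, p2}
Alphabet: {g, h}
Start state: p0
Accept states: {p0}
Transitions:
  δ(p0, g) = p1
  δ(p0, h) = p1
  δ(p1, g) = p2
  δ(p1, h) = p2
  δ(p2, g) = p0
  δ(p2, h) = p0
Testing a few strings:
  'ghgg' → reject
  'gh' → reject
  'hghg' → reject
  'h' → reject
State roles: p0=length ≡ 0 (mod 3); p1=length ≡ 1 (mod 3); p2=length ≡ 2 (mod 3)
All strings over {g,h} whose length is a multiple of 3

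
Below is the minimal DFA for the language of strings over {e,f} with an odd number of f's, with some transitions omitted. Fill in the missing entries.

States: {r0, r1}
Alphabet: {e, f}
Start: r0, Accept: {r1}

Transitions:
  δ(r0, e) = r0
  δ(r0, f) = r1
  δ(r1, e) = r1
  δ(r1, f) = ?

From the language and accept set, identify what each state tracks — r0: even number of f's so far; r1: odd number of f's so far.
Each missing δ(q, a) is the state matching the new tracked value after reading a.
δ(r1, f) = r0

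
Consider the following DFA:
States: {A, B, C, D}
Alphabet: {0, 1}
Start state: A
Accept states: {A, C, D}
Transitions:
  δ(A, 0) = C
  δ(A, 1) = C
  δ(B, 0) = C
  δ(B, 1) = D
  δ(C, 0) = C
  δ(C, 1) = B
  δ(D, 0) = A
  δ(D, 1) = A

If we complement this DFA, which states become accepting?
Complement accept states = All states \ Original accept states
= {A, B, C, D} \ {A, C, D}
{B}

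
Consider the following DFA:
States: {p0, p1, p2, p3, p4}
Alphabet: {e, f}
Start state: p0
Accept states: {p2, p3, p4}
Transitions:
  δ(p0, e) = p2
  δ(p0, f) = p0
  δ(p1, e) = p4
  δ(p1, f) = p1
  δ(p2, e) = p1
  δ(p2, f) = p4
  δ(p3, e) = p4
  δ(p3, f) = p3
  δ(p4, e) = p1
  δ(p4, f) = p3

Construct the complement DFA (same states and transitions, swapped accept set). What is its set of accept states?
Complement accept states = All states \ Original accept states
= {p0, p1, p2, p3, p4} \ {p2, p3, p4}
{p0, p1}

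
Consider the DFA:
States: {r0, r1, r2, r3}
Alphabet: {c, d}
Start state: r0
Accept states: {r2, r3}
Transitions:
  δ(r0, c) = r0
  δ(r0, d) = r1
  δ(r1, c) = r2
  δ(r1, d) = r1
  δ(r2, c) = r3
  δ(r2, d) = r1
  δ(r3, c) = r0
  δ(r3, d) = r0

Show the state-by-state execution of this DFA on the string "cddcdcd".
read 'c': r0 → r0
  read 'd': r0 → r1
  read 'd': r1 → r1
  read 'c': r1 → r2
  read 'd': r2 → r1
  read 'c': r1 → r2
  read 'd': r2 → r1
r0 -> r0 -> r1 -> r1 -> r2 -> r1 -> r2 -> r1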